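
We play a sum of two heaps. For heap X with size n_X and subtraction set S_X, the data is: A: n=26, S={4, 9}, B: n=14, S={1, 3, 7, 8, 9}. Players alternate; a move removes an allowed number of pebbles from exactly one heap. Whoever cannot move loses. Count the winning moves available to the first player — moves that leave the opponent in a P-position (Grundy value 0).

Heap A, S = {4, 9}:
n :  0  1  2  3  4  5  6  7  8  9 10 11 12 13 14 15 16 17 18 19 20 21 22 23 24 25 26
G :  0  0  0  0  1  1  1  1  0  2  2  2  1  0  0  0  0  1  1  1  1  0  2  2  2  1  0
G_A(26) = 0.
Heap B, S = {1, 3, 7, 8, 9}:
n :  0  1  2  3  4  5  6  7  8  9 10 11 12 13 14
G :  0  1  0  1  0  1  0  1  2  3  2  3  2  3  2
G_B(14) = 2.
Combined Grundy value = 0 ⊕ 2 = 2.
A winning move leaves total XOR = 0, i.e. changes one component's Grundy value g to g ⊕ X where X is the current total.
Heap A: need g' = 0⊕2 = 2. Options: 26−4→G=2, 26−9→G=1. Hits: 1.
Heap B: need g' = 2⊕2 = 0. Options: 14−1→G=3, 14−3→G=3, 14−7→G=1, 14−8→G=0, 14−9→G=1. Hits: 1.

2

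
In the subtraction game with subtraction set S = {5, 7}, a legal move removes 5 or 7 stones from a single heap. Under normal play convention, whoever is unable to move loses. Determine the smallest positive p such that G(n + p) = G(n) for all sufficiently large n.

n :  0  1  2  3  4  5  6  7  8  9 10 11 12 13 14 15 16 17 18 19 20 21 22 23 24 25
G :  0  0  0  0  0  1  1  1  1  1  2  2  0  0  0  0  0  1  1  1  1  1  2  2  0  0
G(n+12) = G(n) holds for n = 0,…,6 (a full window of length max(S) = 7), so the sequence is purely periodic with period 12.

12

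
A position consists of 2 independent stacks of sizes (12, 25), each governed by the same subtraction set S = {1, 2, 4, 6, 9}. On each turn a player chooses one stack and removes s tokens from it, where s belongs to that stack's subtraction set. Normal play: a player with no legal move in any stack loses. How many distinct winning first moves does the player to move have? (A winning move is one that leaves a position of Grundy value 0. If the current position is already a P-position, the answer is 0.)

All stacks use S = {1, 2, 4, 6, 9}:
n :  0  1  2  3  4  5  6  7  8  9 10 11 12 13 14 15 16 17 18 19 20 21 22 23 24 25
G :  0  1  2  0  1  2  3  4  0  1  2  0  1  2  3  4  0  1  2  0  1  2  3  4  0  1
Stack A: G(12) = 1.
Stack B: G(25) = 1.
Combined Grundy value = 1 ⊕ 1 = 0.
A winning move leaves total XOR = 0, i.e. changes one component's Grundy value g to g ⊕ X where X is the current total.
Stack A: target g' = 1⊕0 = 1, but every legal move changes the Grundy value (mex property), so 0 moves.
Stack B: target g' = 1⊕0 = 1, but every legal move changes the Grundy value (mex property), so 0 moves.

0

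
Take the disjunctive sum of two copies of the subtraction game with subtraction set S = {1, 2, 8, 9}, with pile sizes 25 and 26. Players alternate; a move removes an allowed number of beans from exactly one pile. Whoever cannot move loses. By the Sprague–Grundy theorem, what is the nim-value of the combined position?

All piles use S = {1, 2, 8, 9}:
n :  0  1  2  3  4  5  6  7  8  9 10 11 12 13 14 15 16 17 18 19 20 21 22 23 24 25 26
G :  0  1  2  0  1  2  0  1  2  3  0  1  2  0  1  2  0  1  2  3  0  1  2  0  1  2  0
Pile A: G(25) = 2.
Pile B: G(26) = 0.
Combined Grundy value = 2 ⊕ 0 = 2.

2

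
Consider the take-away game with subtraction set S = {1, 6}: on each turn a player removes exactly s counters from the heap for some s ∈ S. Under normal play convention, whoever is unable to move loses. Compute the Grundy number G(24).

1

n :  0  1  2  3  4  5  6  7  8  9 10 11 12 13 14 15 16 17 18 19 20 21 22 23 24
G :  0  1  0  1  0  1  2  0  1  0  1  0  1  2  0  1  0  1  0  1  2  0  1  0  1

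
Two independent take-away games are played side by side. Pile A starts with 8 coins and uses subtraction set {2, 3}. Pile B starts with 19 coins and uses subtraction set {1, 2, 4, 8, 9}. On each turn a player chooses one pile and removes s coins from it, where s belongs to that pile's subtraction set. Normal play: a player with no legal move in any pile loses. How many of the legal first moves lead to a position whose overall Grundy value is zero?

3

Pile A, S = {2, 3}:
G(0) = 0
G(1) = mex{} = 0
G(2) = mex{0} = 1
G(3) = mex{0,0} = 1
G(4) = mex{1,0} = 2
G(5) = mex{1,1} = 0
G(6) = mex{2,1} = 0
G(7) = mex{0,2} = 1
G(8) = mex{0,0} = 1
G_A(8) = 1.
Pile B, S = {1, 2, 4, 8, 9}:
G(0) = 0
G(1) = mex{0} = 1
G(2) = mex{1,0} = 2
G(3) = mex{2,1} = 0
G(4) = mex{0,2,0} = 1
G(5) = mex{1,0,1} = 2
G(6) = mex{2,1,2} = 0
G(7) = mex{0,2,0} = 1
G(8) = mex{1,0,1,0} = 2
G(9) = mex{2,1,2,1,0} = 3
G(10) = mex{3,2,0,2,1} = 4
G(11) = mex{4,3,1,0,2} = 5
G(12) = mex{5,4,2,1,0} = 3
G(13) = mex{3,5,3,2,1} = 0
G(14) = mex{0,3,4,0,2} = 1
G(15) = mex{1,0,5,1,0} = 2
G(16) = mex{2,1,3,2,1} = 0
G(17) = mex{0,2,0,3,2} = 1
G(18) = mex{1,0,1,4,3} = 2
G(19) = mex{2,1,2,5,4} = 0
G_B(19) = 0.
Combined Grundy value = 1 ⊕ 0 = 1.
A winning move leaves total XOR = 0, i.e. changes one component's Grundy value g to g ⊕ X where X is the current total.
Pile A: need g' = 1⊕1 = 0. Options: 8−2→G=0, 8−3→G=0. Hits: 2.
Pile B: need g' = 0⊕1 = 1. Options: 19−1→G=2, 19−2→G=1, 19−4→G=2, 19−8→G=5, 19−9→G=4. Hits: 1.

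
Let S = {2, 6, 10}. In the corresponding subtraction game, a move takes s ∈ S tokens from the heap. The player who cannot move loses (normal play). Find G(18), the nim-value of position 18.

G(0) = 0
G(1) = mex{} = 0
G(2) = mex{0} = 1
G(3) = mex{0} = 1
G(4) = mex{1} = 0
G(5) = mex{1} = 0
G(6) = mex{0,0} = 1
G(7) = mex{0,0} = 1
G(8) = mex{1,1} = 0
G(9) = mex{1,1} = 0
G(10) = mex{0,0,0} = 1
G(11) = mex{0,0,0} = 1
G(12) = mex{1,1,1} = 0
G(13) = mex{1,1,1} = 0
G(14) = mex{0,0,0} = 1
G(15) = mex{0,0,0} = 1
G(16) = mex{1,1,1} = 0
G(17) = mex{1,1,1} = 0
G(18) = mex{0,0,0} = 1

1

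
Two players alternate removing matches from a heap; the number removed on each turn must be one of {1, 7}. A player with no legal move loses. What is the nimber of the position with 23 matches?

1

G(0) = 0
G(1) = mex{0} = 1
G(2) = mex{1} = 0
G(3) = mex{0} = 1
G(4) = mex{1} = 0
G(5) = mex{0} = 1
G(6) = mex{1} = 0
G(7) = mex{0,0} = 1
G(8) = mex{1,1} = 0
G(9) = mex{0,0} = 1
G(10) = mex{1,1} = 0
G(11) = mex{0,0} = 1
G(12) = mex{1,1} = 0
G(13) = mex{0,0} = 1
G(14) = mex{1,1} = 0
G(15) = mex{0,0} = 1
G(16) = mex{1,1} = 0
G(17) = mex{0,0} = 1
G(18) = mex{1,1} = 0
G(19) = mex{0,0} = 1
G(20) = mex{1,1} = 0
G(21) = mex{0,0} = 1
G(22) = mex{1,1} = 0
G(23) = mex{0,0} = 1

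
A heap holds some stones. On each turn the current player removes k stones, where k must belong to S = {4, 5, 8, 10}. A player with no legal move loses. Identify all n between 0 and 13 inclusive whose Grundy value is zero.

n :  0  1  2  3  4  5  6  7  8  9 10 11 12 13
G :  0  0  0  0  1  1  1  1  2  2  2  2  3  3
P-positions are exactly the n with G(n) = 0.

0, 1, 2, 3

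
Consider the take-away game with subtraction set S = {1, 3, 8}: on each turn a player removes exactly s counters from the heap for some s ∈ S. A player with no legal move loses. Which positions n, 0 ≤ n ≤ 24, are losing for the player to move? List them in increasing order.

G(0) = 0
G(1) = mex{0} = 1
G(2) = mex{1} = 0
G(3) = mex{0,0} = 1
G(4) = mex{1,1} = 0
G(5) = mex{0,0} = 1
G(6) = mex{1,1} = 0
G(7) = mex{0,0} = 1
G(8) = mex{1,1,0} = 2
G(9) = mex{2,0,1} = 3
G(10) = mex{3,1,0} = 2
G(11) = mex{2,2,1} = 0
G(12) = mex{0,3,0} = 1
G(13) = mex{1,2,1} = 0
G(14) = mex{0,0,0} = 1
G(15) = mex{1,1,1} = 0
G(16) = mex{0,0,2} = 1
G(17) = mex{1,1,3} = 0
G(18) = mex{0,0,2} = 1
G(19) = mex{1,1,0} = 2
G(20) = mex{2,0,1} = 3
G(21) = mex{3,1,0} = 2
G(22) = mex{2,2,1} = 0
G(23) = mex{0,3,0} = 1
G(24) = mex{1,2,1} = 0
P-positions are exactly the n with G(n) = 0.

0, 2, 4, 6, 11, 13, 15, 17, 22, 24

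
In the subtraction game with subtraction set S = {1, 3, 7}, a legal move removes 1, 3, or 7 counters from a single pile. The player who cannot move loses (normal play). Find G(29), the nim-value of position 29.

G(0) = 0
G(1) = mex{0} = 1
G(2) = mex{1} = 0
G(3) = mex{0,0} = 1
G(4) = mex{1,1} = 0
G(5) = mex{0,0} = 1
G(6) = mex{1,1} = 0
G(7) = mex{0,0,0} = 1
G(8) = mex{1,1,1} = 0
G(9) = mex{0,0,0} = 1
G(10) = mex{1,1,1} = 0
G(11) = mex{0,0,0} = 1
G(12) = mex{1,1,1} = 0
G(13) = mex{0,0,0} = 1
G(14) = mex{1,1,1} = 0
G(15) = mex{0,0,0} = 1
G(16) = mex{1,1,1} = 0
G(17) = mex{0,0,0} = 1
G(18) = mex{1,1,1} = 0
G(19) = mex{0,0,0} = 1
G(20) = mex{1,1,1} = 0
G(21) = mex{0,0,0} = 1
G(22) = mex{1,1,1} = 0
G(23) = mex{0,0,0} = 1
G(24) = mex{1,1,1} = 0
G(25) = mex{0,0,0} = 1
G(26) = mex{1,1,1} = 0
G(27) = mex{0,0,0} = 1
G(28) = mex{1,1,1} = 0
G(29) = mex{0,0,0} = 1

1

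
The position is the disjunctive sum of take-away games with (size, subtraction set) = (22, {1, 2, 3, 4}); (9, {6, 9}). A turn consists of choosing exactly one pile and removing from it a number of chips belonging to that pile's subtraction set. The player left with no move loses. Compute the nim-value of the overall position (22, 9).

3

Pile A, S = {1, 2, 3, 4}:
n :  0  1  2  3  4  5  6  7  8  9 10 11 12 13 14 15 16 17 18 19 20 21 22
G :  0  1  2  3  4  0  1  2  3  4  0  1  2  3  4  0  1  2  3  4  0  1  2
G_A(22) = 2.
Pile B, S = {6, 9}:
n : 0 1 2 3 4 5 6 7 8 9
G : 0 0 0 0 0 0 1 1 1 1
G_B(9) = 1.
Combined Grundy value = 2 ⊕ 1 = 3.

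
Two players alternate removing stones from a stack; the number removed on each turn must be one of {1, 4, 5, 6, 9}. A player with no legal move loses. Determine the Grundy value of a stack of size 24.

n :  0  1  2  3  4  5  6  7  8  9 10 11 12 13 14 15 16 17 18 19 20 21 22 23 24
G :  0  1  0  1  2  3  2  3  4  5  0  1  0  1  2  3  2  3  4  5  0  1  0  1  2

2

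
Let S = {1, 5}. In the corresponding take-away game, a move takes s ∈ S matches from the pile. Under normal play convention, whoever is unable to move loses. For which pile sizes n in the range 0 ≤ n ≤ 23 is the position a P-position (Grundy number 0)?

0, 2, 4, 6, 8, 10, 12, 14, 16, 18, 20, 22

G(0) = 0
G(1) = mex{0} = 1
G(2) = mex{1} = 0
G(3) = mex{0} = 1
G(4) = mex{1} = 0
G(5) = mex{0,0} = 1
G(6) = mex{1,1} = 0
G(7) = mex{0,0} = 1
G(8) = mex{1,1} = 0
G(9) = mex{0,0} = 1
G(10) = mex{1,1} = 0
G(11) = mex{0,0} = 1
G(12) = mex{1,1} = 0
G(13) = mex{0,0} = 1
G(14) = mex{1,1} = 0
G(15) = mex{0,0} = 1
G(16) = mex{1,1} = 0
G(17) = mex{0,0} = 1
G(18) = mex{1,1} = 0
G(19) = mex{0,0} = 1
G(20) = mex{1,1} = 0
G(21) = mex{0,0} = 1
G(22) = mex{1,1} = 0
G(23) = mex{0,0} = 1
P-positions are exactly the n with G(n) = 0.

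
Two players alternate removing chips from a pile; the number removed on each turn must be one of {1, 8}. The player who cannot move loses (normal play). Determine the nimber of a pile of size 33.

0

n :  0  1  2  3  4  5  6  7  8  9 10 11 12 13 14 15 16 17 18 19 20 21 22 23 24 25 26 27 28 29 30 31 32 33
G :  0  1  0  1  0  1  0  1  2  0  1  0  1  0  1  0  1  2  0  1  0  1  0  1  0  1  2  0  1  0  1  0  1  0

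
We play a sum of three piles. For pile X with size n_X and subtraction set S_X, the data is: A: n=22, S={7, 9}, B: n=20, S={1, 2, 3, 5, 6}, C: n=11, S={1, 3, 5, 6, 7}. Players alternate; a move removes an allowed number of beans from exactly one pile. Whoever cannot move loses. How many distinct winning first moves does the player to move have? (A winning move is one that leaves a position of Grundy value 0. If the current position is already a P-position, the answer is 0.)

3

Pile A, S = {7, 9}:
n :  0  1  2  3  4  5  6  7  8  9 10 11 12 13 14 15 16 17 18 19 20 21 22
G :  0  0  0  0  0  0  0  1  1  1  1  1  1  1  2  2  0  0  0  0  0  0  0
G_A(22) = 0.
Pile B, S = {1, 2, 3, 5, 6}:
G(0) = 0
G(1) = mex{0} = 1
G(2) = mex{1,0} = 2
G(3) = mex{2,1,0} = 3
G(4) = mex{3,2,1} = 0
G(5) = mex{0,3,2,0} = 1
G(6) = mex{1,0,3,1,0} = 2
G(7) = mex{2,1,0,2,1} = 3
G(8) = mex{3,2,1,3,2} = 0
G(9) = mex{0,3,2,0,3} = 1
G(10) = mex{1,0,3,1,0} = 2
G(11) = mex{2,1,0,2,1} = 3
G(12) = mex{3,2,1,3,2} = 0
G(13) = mex{0,3,2,0,3} = 1
G(14) = mex{1,0,3,1,0} = 2
G(15) = mex{2,1,0,2,1} = 3
G(16) = mex{3,2,1,3,2} = 0
G(17) = mex{0,3,2,0,3} = 1
G(18) = mex{1,0,3,1,0} = 2
G(19) = mex{2,1,0,2,1} = 3
G(20) = mex{3,2,1,3,2} = 0
G_B(20) = 0.
Pile C, S = {1, 3, 5, 6, 7}:
n :  0  1  2  3  4  5  6  7  8  9 10 11
G :  0  1  0  1  0  1  2  3  2  3  2  3
G_C(11) = 3.
Combined Grundy value = 0 ⊕ 0 ⊕ 3 = 3.
A winning move leaves total XOR = 0, i.e. changes one component's Grundy value g to g ⊕ X where X is the current total.
Pile A: need g' = 0⊕3 = 3. Options: 22−7→G=2, 22−9→G=1. Hits: 0.
Pile B: need g' = 0⊕3 = 3. Options: 20−1→G=3, 20−2→G=2, 20−3→G=1, 20−5→G=3, 20−6→G=2. Hits: 2.
Pile C: need g' = 3⊕3 = 0. Options: 11−1→G=2, 11−3→G=2, 11−5→G=2, 11−6→G=1, 11−7→G=0. Hits: 1.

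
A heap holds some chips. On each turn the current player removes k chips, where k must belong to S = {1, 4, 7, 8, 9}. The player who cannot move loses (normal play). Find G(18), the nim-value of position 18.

1

n :  0  1  2  3  4  5  6  7  8  9 10 11 12 13 14 15 16 17 18
G :  0  1  0  1  2  0  1  2  3  2  3  4  5  3  4  0  1  0  1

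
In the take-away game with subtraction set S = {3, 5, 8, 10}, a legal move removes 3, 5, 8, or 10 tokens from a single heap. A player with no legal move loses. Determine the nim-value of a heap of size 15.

0

G(0) = 0
G(1) = mex{} = 0
G(2) = mex{} = 0
G(3) = mex{0} = 1
G(4) = mex{0} = 1
G(5) = mex{0,0} = 1
G(6) = mex{1,0} = 2
G(7) = mex{1,0} = 2
G(8) = mex{1,1,0} = 2
G(9) = mex{2,1,0} = 3
G(10) = mex{2,1,0,0} = 3
G(11) = mex{2,2,1,0} = 3
G(12) = mex{3,2,1,0} = 4
G(13) = mex{3,2,1,1} = 0
G(14) = mex{3,3,2,1} = 0
G(15) = mex{4,3,2,1} = 0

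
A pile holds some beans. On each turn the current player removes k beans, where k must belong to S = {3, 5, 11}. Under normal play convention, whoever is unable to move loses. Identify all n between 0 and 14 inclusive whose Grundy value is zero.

n :  0  1  2  3  4  5  6  7  8  9 10 11 12 13 14
G :  0  0  0  1  1  1  2  2  0  0  0  1  1  1  2
P-positions are exactly the n with G(n) = 0.

0, 1, 2, 8, 9, 10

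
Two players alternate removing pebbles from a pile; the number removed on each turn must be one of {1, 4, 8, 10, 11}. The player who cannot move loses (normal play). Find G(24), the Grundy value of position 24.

3

G(0) = 0
G(1) = mex{0} = 1
G(2) = mex{1} = 0
G(3) = mex{0} = 1
G(4) = mex{1,0} = 2
G(5) = mex{2,1} = 0
G(6) = mex{0,0} = 1
G(7) = mex{1,1} = 0
G(8) = mex{0,2,0} = 1
G(9) = mex{1,0,1} = 2
G(10) = mex{2,1,0,0} = 3
G(11) = mex{3,0,1,1,0} = 2
G(12) = mex{2,1,2,0,1} = 3
G(13) = mex{3,2,0,1,0} = 4
G(14) = mex{4,3,1,2,1} = 0
G(15) = mex{0,2,0,0,2} = 1
G(16) = mex{1,3,1,1,0} = 2
G(17) = mex{2,4,2,0,1} = 3
G(18) = mex{3,0,3,1,0} = 2
G(19) = mex{2,1,2,2,1} = 0
G(20) = mex{0,2,3,3,2} = 1
G(21) = mex{1,3,4,2,3} = 0
G(22) = mex{0,2,0,3,2} = 1
G(23) = mex{1,0,1,4,3} = 2
G(24) = mex{2,1,2,0,4} = 3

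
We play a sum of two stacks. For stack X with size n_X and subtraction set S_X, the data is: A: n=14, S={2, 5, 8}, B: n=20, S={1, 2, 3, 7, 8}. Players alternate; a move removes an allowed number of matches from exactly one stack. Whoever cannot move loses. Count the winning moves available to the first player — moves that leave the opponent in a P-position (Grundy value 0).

Stack A, S = {2, 5, 8}:
n :  0  1  2  3  4  5  6  7  8  9 10 11 12 13 14
G :  0  0  1  1  0  2  1  0  2  1  0  0  1  1  0
G_A(14) = 0.
Stack B, S = {1, 2, 3, 7, 8}:
G(0) = 0
G(1) = mex{0} = 1
G(2) = mex{1,0} = 2
G(3) = mex{2,1,0} = 3
G(4) = mex{3,2,1} = 0
G(5) = mex{0,3,2} = 1
G(6) = mex{1,0,3} = 2
G(7) = mex{2,1,0,0} = 3
G(8) = mex{3,2,1,1,0} = 4
G(9) = mex{4,3,2,2,1} = 0
G(10) = mex{0,4,3,3,2} = 1
G(11) = mex{1,0,4,0,3} = 2
G(12) = mex{2,1,0,1,0} = 3
G(13) = mex{3,2,1,2,1} = 0
G(14) = mex{0,3,2,3,2} = 1
G(15) = mex{1,0,3,4,3} = 2
G(16) = mex{2,1,0,0,4} = 3
G(17) = mex{3,2,1,1,0} = 4
G(18) = mex{4,3,2,2,1} = 0
G(19) = mex{0,4,3,3,2} = 1
G(20) = mex{1,0,4,0,3} = 2
G_B(20) = 2.
Combined Grundy value = 0 ⊕ 2 = 2.
A winning move leaves total XOR = 0, i.e. changes one component's Grundy value g to g ⊕ X where X is the current total.
Stack A: need g' = 0⊕2 = 2. Options: 14−2→G=1, 14−5→G=1, 14−8→G=1. Hits: 0.
Stack B: need g' = 2⊕2 = 0. Options: 20−1→G=1, 20−2→G=0, 20−3→G=4, 20−7→G=0, 20−8→G=3. Hits: 2.

2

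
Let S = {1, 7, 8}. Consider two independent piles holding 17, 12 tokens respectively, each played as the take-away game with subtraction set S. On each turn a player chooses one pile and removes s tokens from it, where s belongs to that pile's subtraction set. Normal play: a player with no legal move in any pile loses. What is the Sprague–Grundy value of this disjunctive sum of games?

2

All piles use S = {1, 7, 8}:
n :  0  1  2  3  4  5  6  7  8  9 10 11 12 13 14 15 16 17
G :  0  1  0  1  0  1  0  1  2  3  2  3  2  3  2  0  1  0
Pile A: G(17) = 0.
Pile B: G(12) = 2.
Combined Grundy value = 0 ⊕ 2 = 2.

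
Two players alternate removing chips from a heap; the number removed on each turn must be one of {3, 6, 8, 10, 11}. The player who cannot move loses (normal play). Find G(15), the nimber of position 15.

G(0) = 0
G(1) = mex{} = 0
G(2) = mex{} = 0
G(3) = mex{0} = 1
G(4) = mex{0} = 1
G(5) = mex{0} = 1
G(6) = mex{1,0} = 2
G(7) = mex{1,0} = 2
G(8) = mex{1,0,0} = 2
G(9) = mex{2,1,0} = 3
G(10) = mex{2,1,0,0} = 3
G(11) = mex{2,1,1,0,0} = 3
G(12) = mex{3,2,1,0,0} = 4
G(13) = mex{3,2,1,1,0} = 4
G(14) = mex{3,2,2,1,1} = 0
G(15) = mex{4,3,2,1,1} = 0

0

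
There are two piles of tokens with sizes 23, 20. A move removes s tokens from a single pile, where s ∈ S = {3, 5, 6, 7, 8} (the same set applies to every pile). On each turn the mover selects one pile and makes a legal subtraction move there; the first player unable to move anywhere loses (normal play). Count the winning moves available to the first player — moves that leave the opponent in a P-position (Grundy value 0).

3

All piles use S = {3, 5, 6, 7, 8}:
n :  0  1  2  3  4  5  6  7  8  9 10 11 12 13 14 15 16 17 18 19 20 21 22 23
G :  0  0  0  1  1  1  2  2  2  3  3  0  0  0  1  1  1  2  2  2  3  3  0  0
Pile A: G(23) = 0.
Pile B: G(20) = 3.
Combined Grundy value = 0 ⊕ 3 = 3.
A winning move leaves total XOR = 0, i.e. changes one component's Grundy value g to g ⊕ X where X is the current total.
Pile A: need g' = 0⊕3 = 3. Options: 23−3→G=3, 23−5→G=2, 23−6→G=2, 23−7→G=1, 23−8→G=1. Hits: 1.
Pile B: need g' = 3⊕3 = 0. Options: 20−3→G=2, 20−5→G=1, 20−6→G=1, 20−7→G=0, 20−8→G=0. Hits: 2.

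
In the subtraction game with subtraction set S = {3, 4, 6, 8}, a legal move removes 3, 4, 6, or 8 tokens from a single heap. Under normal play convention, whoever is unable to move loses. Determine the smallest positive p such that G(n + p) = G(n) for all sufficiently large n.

11

n :  0  1  2  3  4  5  6  7  8  9 10 11 12 13 14 15 16 17 18 19 20 21 22 23
G :  0  0  0  1  1  1  2  2  2  3  3  0  0  0  1  1  1  2  2  2  3  3  0  0
G(n+11) = G(n) holds for n = 0,…,7 (a full window of length max(S) = 8), so the sequence is purely periodic with period 11.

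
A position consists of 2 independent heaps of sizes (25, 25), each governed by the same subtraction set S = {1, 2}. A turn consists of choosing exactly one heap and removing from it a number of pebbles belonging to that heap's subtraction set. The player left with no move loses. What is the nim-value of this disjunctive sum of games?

0

All heaps use S = {1, 2}:
G(0) = 0
G(1) = mex{0} = 1
G(2) = mex{1,0} = 2
G(3) = mex{2,1} = 0
G(4) = mex{0,2} = 1
G(5) = mex{1,0} = 2
G(6) = mex{2,1} = 0
G(7) = mex{0,2} = 1
G(8) = mex{1,0} = 2
G(9) = mex{2,1} = 0
G(10) = mex{0,2} = 1
G(11) = mex{1,0} = 2
G(12) = mex{2,1} = 0
G(13) = mex{0,2} = 1
G(14) = mex{1,0} = 2
G(15) = mex{2,1} = 0
G(16) = mex{0,2} = 1
G(17) = mex{1,0} = 2
G(18) = mex{2,1} = 0
G(19) = mex{0,2} = 1
G(20) = mex{1,0} = 2
G(21) = mex{2,1} = 0
G(22) = mex{0,2} = 1
G(23) = mex{1,0} = 2
G(24) = mex{2,1} = 0
G(25) = mex{0,2} = 1
Heap A: G(25) = 1.
Heap B: G(25) = 1.
Combined Grundy value = 1 ⊕ 1 = 0.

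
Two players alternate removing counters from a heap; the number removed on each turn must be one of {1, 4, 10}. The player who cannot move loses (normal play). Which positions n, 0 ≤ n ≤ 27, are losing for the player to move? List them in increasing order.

n :  0  1  2  3  4  5  6  7  8  9 10 11 12 13 14 15 16 17 18 19 20 21 22 23 24 25 26 27
G :  0  1  0  1  2  0  1  0  1  2  3  2  3  0  1  3  0  1  0  1  2  0  1  2  0  1  2  0
P-positions are exactly the n with G(n) = 0.

0, 2, 5, 7, 13, 16, 18, 21, 24, 27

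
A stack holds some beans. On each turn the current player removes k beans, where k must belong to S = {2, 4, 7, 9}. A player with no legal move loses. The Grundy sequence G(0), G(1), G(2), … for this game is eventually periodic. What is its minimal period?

11

n :  0  1  2  3  4  5  6  7  8  9 10 11 12 13 14 15 16 17 18 19 20 21 22 23
G :  0  0  1  1  2  2  0  3  1  4  2  0  0  1  1  2  2  0  3  1  4  2  0  0
G(n+11) = G(n) holds for n = 0,…,8 (a full window of length max(S) = 9), so the sequence is purely periodic with period 11.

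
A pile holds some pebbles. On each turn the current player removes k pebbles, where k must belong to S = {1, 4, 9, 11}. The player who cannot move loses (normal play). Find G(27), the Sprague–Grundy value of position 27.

0

n :  0  1  2  3  4  5  6  7  8  9 10 11 12 13 14 15 16 17 18 19 20 21 22 23 24 25 26 27
G :  0  1  0  1  2  0  1  0  1  2  0  1  0  1  2  0  1  0  1  2  0  1  0  1  2  0  1  0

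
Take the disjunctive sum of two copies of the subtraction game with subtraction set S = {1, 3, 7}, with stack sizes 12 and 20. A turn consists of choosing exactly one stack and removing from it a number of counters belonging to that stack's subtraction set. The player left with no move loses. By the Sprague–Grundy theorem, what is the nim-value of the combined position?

All stacks use S = {1, 3, 7}:
n :  0  1  2  3  4  5  6  7  8  9 10 11 12 13 14 15 16 17 18 19 20
G :  0  1  0  1  0  1  0  1  0  1  0  1  0  1  0  1  0  1  0  1  0
Stack A: G(12) = 0.
Stack B: G(20) = 0.
Combined Grundy value = 0 ⊕ 0 = 0.

0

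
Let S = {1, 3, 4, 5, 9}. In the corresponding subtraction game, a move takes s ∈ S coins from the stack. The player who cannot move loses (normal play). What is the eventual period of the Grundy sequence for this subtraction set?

8

G(0) = 0
G(1) = mex{0} = 1
G(2) = mex{1} = 0
G(3) = mex{0,0} = 1
G(4) = mex{1,1,0} = 2
G(5) = mex{2,0,1,0} = 3
G(6) = mex{3,1,0,1} = 2
G(7) = mex{2,2,1,0} = 3
G(8) = mex{3,3,2,1} = 0
G(9) = mex{0,2,3,2,0} = 1
G(10) = mex{1,3,2,3,1} = 0
G(11) = mex{0,0,3,2,0} = 1
G(12) = mex{1,1,0,3,1} = 2
G(13) = mex{2,0,1,0,2} = 3
G(14) = mex{3,1,0,1,3} = 2
G(15) = mex{2,2,1,0,2} = 3
G(16) = mex{3,3,2,1,3} = 0
G(17) = mex{0,2,3,2,0} = 1
G(18) = mex{1,3,2,3,1} = 0
G(n+8) = G(n) holds for n = 0,…,8 (a full window of length max(S) = 9), so the sequence is purely periodic with period 8.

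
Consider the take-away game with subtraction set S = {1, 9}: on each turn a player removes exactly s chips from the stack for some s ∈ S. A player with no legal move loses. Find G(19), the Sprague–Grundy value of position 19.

1

G(0) = 0
G(1) = mex{0} = 1
G(2) = mex{1} = 0
G(3) = mex{0} = 1
G(4) = mex{1} = 0
G(5) = mex{0} = 1
G(6) = mex{1} = 0
G(7) = mex{0} = 1
G(8) = mex{1} = 0
G(9) = mex{0,0} = 1
G(10) = mex{1,1} = 0
G(11) = mex{0,0} = 1
G(12) = mex{1,1} = 0
G(13) = mex{0,0} = 1
G(14) = mex{1,1} = 0
G(15) = mex{0,0} = 1
G(16) = mex{1,1} = 0
G(17) = mex{0,0} = 1
G(18) = mex{1,1} = 0
G(19) = mex{0,0} = 1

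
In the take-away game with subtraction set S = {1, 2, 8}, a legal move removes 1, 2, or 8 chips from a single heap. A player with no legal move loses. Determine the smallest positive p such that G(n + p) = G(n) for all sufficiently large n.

n :  0  1  2  3  4  5  6  7  8  9 10 11 12 13 14
G :  0  1  2  0  1  2  0  1  2  0  1  2  0  1  2
G(n+3) = G(n) holds for n = 0,…,7 (a full window of length max(S) = 8), so the sequence is purely periodic with period 3.

3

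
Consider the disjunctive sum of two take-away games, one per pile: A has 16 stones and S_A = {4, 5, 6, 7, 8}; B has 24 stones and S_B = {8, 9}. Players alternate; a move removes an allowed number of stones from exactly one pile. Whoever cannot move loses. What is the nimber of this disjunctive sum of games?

1

Pile A, S = {4, 5, 6, 7, 8}:
n :  0  1  2  3  4  5  6  7  8  9 10 11 12 13 14 15 16
G :  0  0  0  0  1  1  1  1  2  2  2  2  0  0  0  0  1
G_A(16) = 1.
Pile B, S = {8, 9}:
G(0) = 0
G(1) = mex{} = 0
G(2) = mex{} = 0
G(3) = mex{} = 0
G(4) = mex{} = 0
G(5) = mex{} = 0
G(6) = mex{} = 0
G(7) = mex{} = 0
G(8) = mex{0} = 1
G(9) = mex{0,0} = 1
G(10) = mex{0,0} = 1
G(11) = mex{0,0} = 1
G(12) = mex{0,0} = 1
G(13) = mex{0,0} = 1
G(14) = mex{0,0} = 1
G(15) = mex{0,0} = 1
G(16) = mex{1,0} = 2
G(17) = mex{1,1} = 0
G(18) = mex{1,1} = 0
G(19) = mex{1,1} = 0
G(20) = mex{1,1} = 0
G(21) = mex{1,1} = 0
G(22) = mex{1,1} = 0
G(23) = mex{1,1} = 0
G(24) = mex{2,1} = 0
G_B(24) = 0.
Combined Grundy value = 1 ⊕ 0 = 1.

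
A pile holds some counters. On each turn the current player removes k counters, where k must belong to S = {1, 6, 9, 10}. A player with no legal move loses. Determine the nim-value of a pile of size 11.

G(0) = 0
G(1) = mex{0} = 1
G(2) = mex{1} = 0
G(3) = mex{0} = 1
G(4) = mex{1} = 0
G(5) = mex{0} = 1
G(6) = mex{1,0} = 2
G(7) = mex{2,1} = 0
G(8) = mex{0,0} = 1
G(9) = mex{1,1,0} = 2
G(10) = mex{2,0,1,0} = 3
G(11) = mex{3,1,0,1} = 2

2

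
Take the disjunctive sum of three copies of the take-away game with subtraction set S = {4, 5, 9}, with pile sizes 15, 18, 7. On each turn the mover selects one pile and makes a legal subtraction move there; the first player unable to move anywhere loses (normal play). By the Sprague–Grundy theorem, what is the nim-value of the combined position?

All piles use S = {4, 5, 9}:
n :  0  1  2  3  4  5  6  7  8  9 10 11 12 13 14 15 16 17 18
G :  0  0  0  0  1  1  1  1  2  2  2  2  3  0  0  0  0  1  1
Pile A: G(15) = 0.
Pile B: G(18) = 1.
Pile C: G(7) = 1.
Combined Grundy value = 0 ⊕ 1 ⊕ 1 = 0.

0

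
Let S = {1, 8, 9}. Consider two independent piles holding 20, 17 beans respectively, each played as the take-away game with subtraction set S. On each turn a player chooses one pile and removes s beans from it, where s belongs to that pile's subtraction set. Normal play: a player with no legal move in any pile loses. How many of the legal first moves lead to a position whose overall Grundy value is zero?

2

All piles use S = {1, 8, 9}:
G(0) = 0
G(1) = mex{0} = 1
G(2) = mex{1} = 0
G(3) = mex{0} = 1
G(4) = mex{1} = 0
G(5) = mex{0} = 1
G(6) = mex{1} = 0
G(7) = mex{0} = 1
G(8) = mex{1,0} = 2
G(9) = mex{2,1,0} = 3
G(10) = mex{3,0,1} = 2
G(11) = mex{2,1,0} = 3
G(12) = mex{3,0,1} = 2
G(13) = mex{2,1,0} = 3
G(14) = mex{3,0,1} = 2
G(15) = mex{2,1,0} = 3
G(16) = mex{3,2,1} = 0
G(17) = mex{0,3,2} = 1
G(18) = mex{1,2,3} = 0
G(19) = mex{0,3,2} = 1
G(20) = mex{1,2,3} = 0
Pile A: G(20) = 0.
Pile B: G(17) = 1.
Combined Grundy value = 0 ⊕ 1 = 1.
A winning move leaves total XOR = 0, i.e. changes one component's Grundy value g to g ⊕ X where X is the current total.
Pile A: need g' = 0⊕1 = 1. Options: 20−1→G=1, 20−8→G=2, 20−9→G=3. Hits: 1.
Pile B: need g' = 1⊕1 = 0. Options: 17−1→G=0, 17−8→G=3, 17−9→G=2. Hits: 1.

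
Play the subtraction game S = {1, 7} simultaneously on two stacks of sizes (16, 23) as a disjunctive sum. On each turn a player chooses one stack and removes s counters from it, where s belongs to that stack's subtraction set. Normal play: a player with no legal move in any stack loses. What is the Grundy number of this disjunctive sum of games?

1

All stacks use S = {1, 7}:
G(0) = 0
G(1) = mex{0} = 1
G(2) = mex{1} = 0
G(3) = mex{0} = 1
G(4) = mex{1} = 0
G(5) = mex{0} = 1
G(6) = mex{1} = 0
G(7) = mex{0,0} = 1
G(8) = mex{1,1} = 0
G(9) = mex{0,0} = 1
G(10) = mex{1,1} = 0
G(11) = mex{0,0} = 1
G(12) = mex{1,1} = 0
G(13) = mex{0,0} = 1
G(14) = mex{1,1} = 0
G(15) = mex{0,0} = 1
G(16) = mex{1,1} = 0
G(17) = mex{0,0} = 1
G(18) = mex{1,1} = 0
G(19) = mex{0,0} = 1
G(20) = mex{1,1} = 0
G(21) = mex{0,0} = 1
G(22) = mex{1,1} = 0
G(23) = mex{0,0} = 1
Stack A: G(16) = 0.
Stack B: G(23) = 1.
Combined Grundy value = 0 ⊕ 1 = 1.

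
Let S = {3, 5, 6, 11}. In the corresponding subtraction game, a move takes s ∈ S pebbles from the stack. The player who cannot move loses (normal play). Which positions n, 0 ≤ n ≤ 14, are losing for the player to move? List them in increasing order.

0, 1, 2, 9, 10

G(0) = 0
G(1) = mex{} = 0
G(2) = mex{} = 0
G(3) = mex{0} = 1
G(4) = mex{0} = 1
G(5) = mex{0,0} = 1
G(6) = mex{1,0,0} = 2
G(7) = mex{1,0,0} = 2
G(8) = mex{1,1,0} = 2
G(9) = mex{2,1,1} = 0
G(10) = mex{2,1,1} = 0
G(11) = mex{2,2,1,0} = 3
G(12) = mex{0,2,2,0} = 1
G(13) = mex{0,2,2,0} = 1
G(14) = mex{3,0,2,1} = 4
P-positions are exactly the n with G(n) = 0.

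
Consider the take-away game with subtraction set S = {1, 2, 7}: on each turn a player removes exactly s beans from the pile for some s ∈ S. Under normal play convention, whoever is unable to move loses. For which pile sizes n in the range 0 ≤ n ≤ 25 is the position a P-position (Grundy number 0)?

G(0) = 0
G(1) = mex{0} = 1
G(2) = mex{1,0} = 2
G(3) = mex{2,1} = 0
G(4) = mex{0,2} = 1
G(5) = mex{1,0} = 2
G(6) = mex{2,1} = 0
G(7) = mex{0,2,0} = 1
G(8) = mex{1,0,1} = 2
G(9) = mex{2,1,2} = 0
G(10) = mex{0,2,0} = 1
G(11) = mex{1,0,1} = 2
G(12) = mex{2,1,2} = 0
G(13) = mex{0,2,0} = 1
G(14) = mex{1,0,1} = 2
G(15) = mex{2,1,2} = 0
G(16) = mex{0,2,0} = 1
G(17) = mex{1,0,1} = 2
G(18) = mex{2,1,2} = 0
G(19) = mex{0,2,0} = 1
G(20) = mex{1,0,1} = 2
G(21) = mex{2,1,2} = 0
G(22) = mex{0,2,0} = 1
G(23) = mex{1,0,1} = 2
G(24) = mex{2,1,2} = 0
G(25) = mex{0,2,0} = 1
P-positions are exactly the n with G(n) = 0.

0, 3, 6, 9, 12, 15, 18, 21, 24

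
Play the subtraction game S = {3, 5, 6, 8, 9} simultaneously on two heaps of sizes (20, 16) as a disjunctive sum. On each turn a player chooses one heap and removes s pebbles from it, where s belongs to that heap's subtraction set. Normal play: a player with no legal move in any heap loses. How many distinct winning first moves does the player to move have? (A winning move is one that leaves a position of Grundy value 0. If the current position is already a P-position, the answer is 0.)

4

All heaps use S = {3, 5, 6, 8, 9}:
n :  0  1  2  3  4  5  6  7  8  9 10 11 12 13 14 15 16 17 18 19 20
G :  0  0  0  1  1  1  2  2  2  3  3  3  0  0  0  1  1  1  2  2  2
Heap A: G(20) = 2.
Heap B: G(16) = 1.
Combined Grundy value = 2 ⊕ 1 = 3.
A winning move leaves total XOR = 0, i.e. changes one component's Grundy value g to g ⊕ X where X is the current total.
Heap A: need g' = 2⊕3 = 1. Options: 20−3→G=1, 20−5→G=1, 20−6→G=0, 20−8→G=0, 20−9→G=3. Hits: 2.
Heap B: need g' = 1⊕3 = 2. Options: 16−3→G=0, 16−5→G=3, 16−6→G=3, 16−8→G=2, 16−9→G=2. Hits: 2.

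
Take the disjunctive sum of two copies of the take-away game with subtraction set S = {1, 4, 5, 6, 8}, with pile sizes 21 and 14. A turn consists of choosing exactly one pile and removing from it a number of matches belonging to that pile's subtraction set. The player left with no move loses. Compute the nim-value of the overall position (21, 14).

2

All piles use S = {1, 4, 5, 6, 8}:
n :  0  1  2  3  4  5  6  7  8  9 10 11 12 13 14 15 16 17 18 19 20 21
G :  0  1  0  1  2  3  2  3  4  0  1  0  1  2  3  2  3  4  0  1  0  1
Pile A: G(21) = 1.
Pile B: G(14) = 3.
Combined Grundy value = 1 ⊕ 3 = 2.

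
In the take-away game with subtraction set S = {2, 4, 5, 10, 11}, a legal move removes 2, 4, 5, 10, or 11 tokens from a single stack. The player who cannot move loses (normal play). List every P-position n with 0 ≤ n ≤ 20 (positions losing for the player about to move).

n :  0  1  2  3  4  5  6  7  8  9 10 11 12 13 14 15 16 17 18 19 20
G :  0  0  1  1  2  2  3  0  0  1  1  2  2  3  0  0  1  1  2  2  3
P-positions are exactly the n with G(n) = 0.

0, 1, 7, 8, 14, 15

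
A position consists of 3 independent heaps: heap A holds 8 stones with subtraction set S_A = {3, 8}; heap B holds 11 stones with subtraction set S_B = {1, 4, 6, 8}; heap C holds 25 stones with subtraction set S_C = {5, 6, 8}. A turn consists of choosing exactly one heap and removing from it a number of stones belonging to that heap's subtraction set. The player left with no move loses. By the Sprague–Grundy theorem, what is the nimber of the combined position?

Heap A, S = {3, 8}:
G(0) = 0
G(1) = mex{} = 0
G(2) = mex{} = 0
G(3) = mex{0} = 1
G(4) = mex{0} = 1
G(5) = mex{0} = 1
G(6) = mex{1} = 0
G(7) = mex{1} = 0
G(8) = mex{1,0} = 2
G_A(8) = 2.
Heap B, S = {1, 4, 6, 8}:
n :  0  1  2  3  4  5  6  7  8  9 10 11
G :  0  1  0  1  2  0  1  0  1  2  3  2
G_B(11) = 2.
Heap C, S = {5, 6, 8}:
G(0) = 0
G(1) = mex{} = 0
G(2) = mex{} = 0
G(3) = mex{} = 0
G(4) = mex{} = 0
G(5) = mex{0} = 1
G(6) = mex{0,0} = 1
G(7) = mex{0,0} = 1
G(8) = mex{0,0,0} = 1
G(9) = mex{0,0,0} = 1
G(10) = mex{1,0,0} = 2
G(11) = mex{1,1,0} = 2
G(12) = mex{1,1,0} = 2
G(13) = mex{1,1,1} = 0
G(14) = mex{1,1,1} = 0
G(15) = mex{2,1,1} = 0
G(16) = mex{2,2,1} = 0
G(17) = mex{2,2,1} = 0
G(18) = mex{0,2,2} = 1
G(19) = mex{0,0,2} = 1
G(20) = mex{0,0,2} = 1
G(21) = mex{0,0,0} = 1
G(22) = mex{0,0,0} = 1
G(23) = mex{1,0,0} = 2
G(24) = mex{1,1,0} = 2
G(25) = mex{1,1,0} = 2
G_C(25) = 2.
Combined Grundy value = 2 ⊕ 2 ⊕ 2 = 2.

2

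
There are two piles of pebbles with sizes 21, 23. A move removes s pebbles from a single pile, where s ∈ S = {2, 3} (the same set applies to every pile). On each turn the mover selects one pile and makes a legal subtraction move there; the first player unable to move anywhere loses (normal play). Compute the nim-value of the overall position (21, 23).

1

All piles use S = {2, 3}:
G(0) = 0
G(1) = mex{} = 0
G(2) = mex{0} = 1
G(3) = mex{0,0} = 1
G(4) = mex{1,0} = 2
G(5) = mex{1,1} = 0
G(6) = mex{2,1} = 0
G(7) = mex{0,2} = 1
G(8) = mex{0,0} = 1
G(9) = mex{1,0} = 2
G(10) = mex{1,1} = 0
G(11) = mex{2,1} = 0
G(12) = mex{0,2} = 1
G(13) = mex{0,0} = 1
G(14) = mex{1,0} = 2
G(15) = mex{1,1} = 0
G(16) = mex{2,1} = 0
G(17) = mex{0,2} = 1
G(18) = mex{0,0} = 1
G(19) = mex{1,0} = 2
G(20) = mex{1,1} = 0
G(21) = mex{2,1} = 0
G(22) = mex{0,2} = 1
G(23) = mex{0,0} = 1
Pile A: G(21) = 0.
Pile B: G(23) = 1.
Combined Grundy value = 0 ⊕ 1 = 1.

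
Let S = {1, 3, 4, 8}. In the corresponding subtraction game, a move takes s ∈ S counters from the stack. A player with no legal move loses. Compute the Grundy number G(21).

n :  0  1  2  3  4  5  6  7  8  9 10 11 12 13 14 15 16 17 18 19 20 21
G :  0  1  0  1  2  3  2  0  1  0  1  2  3  2  0  1  0  1  2  3  2  0

0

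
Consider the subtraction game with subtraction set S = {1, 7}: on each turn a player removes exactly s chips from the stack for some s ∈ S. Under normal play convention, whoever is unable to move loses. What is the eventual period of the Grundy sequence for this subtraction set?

G(0) = 0
G(1) = mex{0} = 1
G(2) = mex{1} = 0
G(3) = mex{0} = 1
G(4) = mex{1} = 0
G(5) = mex{0} = 1
G(6) = mex{1} = 0
G(7) = mex{0,0} = 1
G(8) = mex{1,1} = 0
G(9) = mex{0,0} = 1
G(10) = mex{1,1} = 0
G(11) = mex{0,0} = 1
G(12) = mex{1,1} = 0
G(13) = mex{0,0} = 1
G(14) = mex{1,1} = 0
G(n+2) = G(n) holds for n = 0,…,6 (a full window of length max(S) = 7), so the sequence is purely periodic with period 2.

2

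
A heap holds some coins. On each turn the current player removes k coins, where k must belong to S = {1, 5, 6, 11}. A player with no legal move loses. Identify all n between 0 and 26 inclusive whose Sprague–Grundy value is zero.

0, 2, 4, 12, 14, 16, 24, 26

n :  0  1  2  3  4  5  6  7  8  9 10 11 12 13 14 15 16 17 18 19 20 21 22 23 24 25 26
G :  0  1  0  1  0  1  2  3  2  3  2  3  0  1  0  1  0  1  2  3  2  3  2  3  0  1  0
P-positions are exactly the n with G(n) = 0.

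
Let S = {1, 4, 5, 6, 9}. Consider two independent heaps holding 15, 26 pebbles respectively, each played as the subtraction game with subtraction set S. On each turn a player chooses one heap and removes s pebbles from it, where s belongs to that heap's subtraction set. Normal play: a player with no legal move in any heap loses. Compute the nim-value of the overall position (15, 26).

1

All heaps use S = {1, 4, 5, 6, 9}:
n :  0  1  2  3  4  5  6  7  8  9 10 11 12 13 14 15 16 17 18 19 20 21 22 23 24 25 26
G :  0  1  0  1  2  3  2  3  4  5  0  1  0  1  2  3  2  3  4  5  0  1  0  1  2  3  2
Heap A: G(15) = 3.
Heap B: G(26) = 2.
Combined Grundy value = 3 ⊕ 2 = 1.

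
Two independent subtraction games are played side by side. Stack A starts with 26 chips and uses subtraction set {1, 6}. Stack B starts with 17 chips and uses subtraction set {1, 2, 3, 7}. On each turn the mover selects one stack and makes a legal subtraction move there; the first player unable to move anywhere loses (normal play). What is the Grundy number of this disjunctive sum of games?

0

Stack A, S = {1, 6}:
n :  0  1  2  3  4  5  6  7  8  9 10 11 12 13 14 15 16 17 18 19 20 21 22 23 24 25 26
G :  0  1  0  1  0  1  2  0  1  0  1  0  1  2  0  1  0  1  0  1  2  0  1  0  1  0  1
G_A(26) = 1.
Stack B, S = {1, 2, 3, 7}:
G(0) = 0
G(1) = mex{0} = 1
G(2) = mex{1,0} = 2
G(3) = mex{2,1,0} = 3
G(4) = mex{3,2,1} = 0
G(5) = mex{0,3,2} = 1
G(6) = mex{1,0,3} = 2
G(7) = mex{2,1,0,0} = 3
G(8) = mex{3,2,1,1} = 0
G(9) = mex{0,3,2,2} = 1
G(10) = mex{1,0,3,3} = 2
G(11) = mex{2,1,0,0} = 3
G(12) = mex{3,2,1,1} = 0
G(13) = mex{0,3,2,2} = 1
G(14) = mex{1,0,3,3} = 2
G(15) = mex{2,1,0,0} = 3
G(16) = mex{3,2,1,1} = 0
G(17) = mex{0,3,2,2} = 1
G_B(17) = 1.
Combined Grundy value = 1 ⊕ 1 = 0.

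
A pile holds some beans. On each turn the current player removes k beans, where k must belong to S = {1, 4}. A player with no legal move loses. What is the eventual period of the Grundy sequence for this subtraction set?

G(0) = 0
G(1) = mex{0} = 1
G(2) = mex{1} = 0
G(3) = mex{0} = 1
G(4) = mex{1,0} = 2
G(5) = mex{2,1} = 0
G(6) = mex{0,0} = 1
G(7) = mex{1,1} = 0
G(8) = mex{0,2} = 1
G(9) = mex{1,0} = 2
G(10) = mex{2,1} = 0
G(11) = mex{0,0} = 1
G(12) = mex{1,1} = 0
G(13) = mex{0,2} = 1
G(14) = mex{1,0} = 2
G(n+5) = G(n) holds for n = 0,…,3 (a full window of length max(S) = 4), so the sequence is purely periodic with period 5.

5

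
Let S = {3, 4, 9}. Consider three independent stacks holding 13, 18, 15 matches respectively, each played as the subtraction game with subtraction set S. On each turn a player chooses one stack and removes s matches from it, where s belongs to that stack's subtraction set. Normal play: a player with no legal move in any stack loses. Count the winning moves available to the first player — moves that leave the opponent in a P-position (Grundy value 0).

5

All stacks use S = {3, 4, 9}:
n :  0  1  2  3  4  5  6  7  8  9 10 11 12 13 14 15 16 17 18
G :  0  0  0  1  1  1  2  0  0  3  1  1  2  0  0  0  1  1  1
Stack A: G(13) = 0.
Stack B: G(18) = 1.
Stack C: G(15) = 0.
Combined Grundy value = 0 ⊕ 1 ⊕ 0 = 1.
A winning move leaves total XOR = 0, i.e. changes one component's Grundy value g to g ⊕ X where X is the current total.
Stack A: need g' = 0⊕1 = 1. Options: 13−3→G=1, 13−4→G=3, 13−9→G=1. Hits: 2.
Stack B: need g' = 1⊕1 = 0. Options: 18−3→G=0, 18−4→G=0, 18−9→G=3. Hits: 2.
Stack C: need g' = 0⊕1 = 1. Options: 15−3→G=2, 15−4→G=1, 15−9→G=2. Hits: 1.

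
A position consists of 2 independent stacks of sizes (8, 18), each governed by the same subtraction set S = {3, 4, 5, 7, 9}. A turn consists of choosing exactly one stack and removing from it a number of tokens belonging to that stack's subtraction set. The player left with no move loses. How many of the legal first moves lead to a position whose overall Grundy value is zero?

0

All stacks use S = {3, 4, 5, 7, 9}:
n :  0  1  2  3  4  5  6  7  8  9 10 11 12 13 14 15 16 17 18
G :  0  0  0  1  1  1  2  2  2  3  3  3  0  0  0  1  1  1  2
Stack A: G(8) = 2.
Stack B: G(18) = 2.
Combined Grundy value = 2 ⊕ 2 = 0.
A winning move leaves total XOR = 0, i.e. changes one component's Grundy value g to g ⊕ X where X is the current total.
Stack A: target g' = 2⊕0 = 2, but every legal move changes the Grundy value (mex property), so 0 moves.
Stack B: target g' = 2⊕0 = 2, but every legal move changes the Grundy value (mex property), so 0 moves.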